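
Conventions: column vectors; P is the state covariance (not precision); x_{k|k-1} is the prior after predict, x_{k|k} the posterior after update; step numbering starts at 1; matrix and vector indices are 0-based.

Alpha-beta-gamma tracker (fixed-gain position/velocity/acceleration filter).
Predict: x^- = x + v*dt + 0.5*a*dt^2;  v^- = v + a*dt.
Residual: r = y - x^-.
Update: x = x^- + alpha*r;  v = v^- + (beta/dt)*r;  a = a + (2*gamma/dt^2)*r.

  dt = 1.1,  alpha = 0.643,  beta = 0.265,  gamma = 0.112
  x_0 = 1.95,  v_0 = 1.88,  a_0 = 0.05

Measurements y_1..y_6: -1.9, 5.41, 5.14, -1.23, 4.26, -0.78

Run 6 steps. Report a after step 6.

step 1: x_pred=4.0482  r=-5.9482  x^+=0.2235  v^+=0.5020  a^+=-1.0512
step 2: x_pred=0.1398  r=5.2702  x^+=3.5285  v^+=0.6154  a^+=-0.0755
step 3: x_pred=4.1598  r=0.9802  x^+=4.7901  v^+=0.7685  a^+=0.1059
step 4: x_pred=5.6994  r=-6.9294  x^+=1.2438  v^+=-0.7844  a^+=-1.1769
step 5: x_pred=-0.3310  r=4.5910  x^+=2.6210  v^+=-0.9729  a^+=-0.3270
step 6: x_pred=1.3530  r=-2.1330  x^+=-0.0185  v^+=-1.8464  a^+=-0.7218

a_post = -0.7218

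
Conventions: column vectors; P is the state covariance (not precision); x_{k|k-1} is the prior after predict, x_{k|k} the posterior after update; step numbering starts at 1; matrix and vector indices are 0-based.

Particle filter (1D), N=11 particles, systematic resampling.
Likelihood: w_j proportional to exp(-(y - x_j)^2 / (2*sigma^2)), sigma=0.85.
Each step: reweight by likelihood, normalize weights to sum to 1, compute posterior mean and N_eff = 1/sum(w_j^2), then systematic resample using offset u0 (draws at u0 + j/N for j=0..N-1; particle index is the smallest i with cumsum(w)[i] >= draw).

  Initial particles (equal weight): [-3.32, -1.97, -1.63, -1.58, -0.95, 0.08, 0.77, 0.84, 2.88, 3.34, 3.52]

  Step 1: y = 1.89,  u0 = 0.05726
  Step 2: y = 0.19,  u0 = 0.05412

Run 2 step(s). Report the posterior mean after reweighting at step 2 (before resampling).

post_mean = 0.8138

step 1: w=[0.0000, 0.0000, 0.0001, 0.0001, 0.0020, 0.0547, 0.2216, 0.2462, 0.2680, 0.1232, 0.0840]  mean=1.8586  Neff=4.8356  idx=[6, 6, 6, 7, 7, 7, 8, 8, 8, 9, 10]
step 2: w=[0.1708, 0.1708, 0.1708, 0.1610, 0.1610, 0.1610, 0.0014, 0.0014, 0.0014, 0.0002, 0.0001]  mean=0.8138  Neff=6.0506  idx=[0, 0, 1, 1, 2, 2, 3, 4, 4, 5, 5]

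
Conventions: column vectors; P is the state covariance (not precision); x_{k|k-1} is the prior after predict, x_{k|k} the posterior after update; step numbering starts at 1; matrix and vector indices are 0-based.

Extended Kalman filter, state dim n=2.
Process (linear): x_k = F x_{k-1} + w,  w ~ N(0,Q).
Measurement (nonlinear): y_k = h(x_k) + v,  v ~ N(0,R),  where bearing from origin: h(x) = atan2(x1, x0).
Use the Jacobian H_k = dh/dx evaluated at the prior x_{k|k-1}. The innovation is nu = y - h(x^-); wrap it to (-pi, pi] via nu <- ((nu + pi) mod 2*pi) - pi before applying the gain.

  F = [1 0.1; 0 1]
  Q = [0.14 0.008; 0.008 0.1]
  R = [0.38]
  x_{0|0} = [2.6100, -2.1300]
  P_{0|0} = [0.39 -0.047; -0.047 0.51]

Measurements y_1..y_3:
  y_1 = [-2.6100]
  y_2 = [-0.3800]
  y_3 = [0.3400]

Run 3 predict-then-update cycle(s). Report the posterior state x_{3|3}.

x_post = [2.2448, -2.1595]

step 1: x^-=[2.3970, -2.1300]  P^-=[0.5257 0.0120; 0.0120 0.6100]  H_jac=[0.2071 0.2331]  S=[0.4369]  K=[0.2557; 0.3312]  nu=[-1.8835]  x^+=[1.9154, -2.7538]  P^+=[0.4971 -0.0250; -0.0250 0.5621]
step 2: x^-=[1.6401, -2.7538]  P^-=[0.6378 0.0392; 0.0392 0.6621]  H_jac=[0.2681 0.1596]  S=[0.4461]  K=[0.3973; 0.2605]  nu=[0.6536]  x^+=[1.8997, -2.5835]  P^+=[0.5674 -0.0070; -0.0070 0.6318]
step 3: x^-=[1.6414, -2.5835]  P^-=[0.7123 0.0642; 0.0642 0.7318]  H_jac=[0.2758 0.1752]  S=[0.4628]  K=[0.4487; 0.3153]  nu=[1.3448]  x^+=[2.2448, -2.1595]  P^+=[0.6191 -0.0012; -0.0012 0.6858]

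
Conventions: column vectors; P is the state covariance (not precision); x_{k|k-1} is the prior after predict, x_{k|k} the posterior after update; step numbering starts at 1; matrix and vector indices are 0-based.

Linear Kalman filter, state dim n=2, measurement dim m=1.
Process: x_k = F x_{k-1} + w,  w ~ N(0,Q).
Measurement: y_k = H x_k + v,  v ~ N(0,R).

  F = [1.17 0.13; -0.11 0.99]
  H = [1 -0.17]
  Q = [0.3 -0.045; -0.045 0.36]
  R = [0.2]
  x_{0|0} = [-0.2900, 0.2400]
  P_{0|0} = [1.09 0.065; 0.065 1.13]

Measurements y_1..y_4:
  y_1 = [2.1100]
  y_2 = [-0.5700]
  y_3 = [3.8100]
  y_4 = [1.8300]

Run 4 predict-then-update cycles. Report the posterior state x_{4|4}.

step 1: x^-=[-0.3081, 0.2695]  P^-=[1.8310 0.0345; 0.0345 1.4665]  S=[2.0616]  K=[0.8853; -0.1042]  nu=[2.4639]  x^+=[1.8731, 0.0128]  P^+=[0.2152 0.2247; 0.2247 1.4442]
step 2: x^-=[2.1932, -0.1934]  P^-=[0.6874 0.3702; 0.3702 1.7291]  S=[0.8115]  K=[0.7695; 0.0939]  nu=[-2.7961]  x^+=[0.0416, -0.4561]  P^+=[0.2069 0.3115; 0.3115 1.7219]
step 3: x^-=[-0.0106, -0.4561]  P^-=[0.7070 0.5064; 0.5064 1.9823]  S=[0.7922]  K=[0.7839; 0.2138]  nu=[3.7431]  x^+=[2.9235, 0.3442]  P^+=[0.2203 0.3736; 0.3736 1.9461]
step 4: x^-=[3.4652, 0.0192]  P^-=[0.7481 0.6045; 0.6045 2.1887]  S=[0.8058]  K=[0.8008; 0.2885]  nu=[-1.6320]  x^+=[2.1583, -0.4515]  P^+=[0.2313 0.4184; 0.4184 2.1216]

x_post = [2.1583, -0.4515]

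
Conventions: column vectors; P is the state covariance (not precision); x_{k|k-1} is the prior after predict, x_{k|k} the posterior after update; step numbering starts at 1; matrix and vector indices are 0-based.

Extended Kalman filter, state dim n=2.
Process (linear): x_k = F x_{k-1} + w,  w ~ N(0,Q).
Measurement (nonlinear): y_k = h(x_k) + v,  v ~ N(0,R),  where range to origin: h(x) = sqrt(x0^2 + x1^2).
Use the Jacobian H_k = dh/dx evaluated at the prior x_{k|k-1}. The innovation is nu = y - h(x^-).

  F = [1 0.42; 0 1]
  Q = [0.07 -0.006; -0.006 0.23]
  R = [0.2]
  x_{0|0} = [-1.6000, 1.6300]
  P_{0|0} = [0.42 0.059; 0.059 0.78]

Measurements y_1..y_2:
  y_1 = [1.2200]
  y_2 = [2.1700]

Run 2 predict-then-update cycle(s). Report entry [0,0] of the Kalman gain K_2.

step 1: x^-=[-0.9154, 1.6300]  P^-=[0.6772 0.3806; 0.3806 1.0100]  H_jac=[-0.4897 0.8719]  S=[0.8052]  K=[0.0003; 0.8622]  nu=[-0.6495]  x^+=[-0.9156, 1.0700]  P^+=[0.6772 0.3804; 0.3804 0.4114]
step 2: x^-=[-0.4662, 1.0700]  P^-=[1.1392 0.5471; 0.5471 0.6414]  H_jac=[-0.3994 0.9168]  S=[0.5201]  K=[0.0895; 0.7103]  nu=[1.0028]  x^+=[-0.3764, 1.7824]  P^+=[1.1351 0.5141; 0.5141 0.3789]

K[0,0] = 0.0895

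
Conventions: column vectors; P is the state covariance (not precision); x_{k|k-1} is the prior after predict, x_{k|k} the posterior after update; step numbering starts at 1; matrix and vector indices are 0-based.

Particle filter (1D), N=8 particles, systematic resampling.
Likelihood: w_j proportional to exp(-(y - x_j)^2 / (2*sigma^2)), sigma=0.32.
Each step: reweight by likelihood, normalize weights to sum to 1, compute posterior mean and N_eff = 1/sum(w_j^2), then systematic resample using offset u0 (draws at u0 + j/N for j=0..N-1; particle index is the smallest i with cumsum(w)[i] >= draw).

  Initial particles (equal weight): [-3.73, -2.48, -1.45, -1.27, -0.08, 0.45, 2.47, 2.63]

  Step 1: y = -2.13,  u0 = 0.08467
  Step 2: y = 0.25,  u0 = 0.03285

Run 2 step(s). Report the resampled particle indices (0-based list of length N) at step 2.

resampled_idx = [6, 6, 6, 6, 7, 7, 7, 7]

step 1: w=[0.0000, 0.8069, 0.1535, 0.0396, 0.0000, 0.0000, 0.0000, 0.0000]  mean=-2.2740  Neff=1.4789  idx=[1, 1, 1, 1, 1, 1, 2, 2]
step 2: w=[0.0000, 0.0000, 0.0000, 0.0000, 0.0000, 0.0000, 0.5000, 0.5000]  mean=-1.4500  Neff=2.0000  idx=[6, 6, 6, 6, 7, 7, 7, 7]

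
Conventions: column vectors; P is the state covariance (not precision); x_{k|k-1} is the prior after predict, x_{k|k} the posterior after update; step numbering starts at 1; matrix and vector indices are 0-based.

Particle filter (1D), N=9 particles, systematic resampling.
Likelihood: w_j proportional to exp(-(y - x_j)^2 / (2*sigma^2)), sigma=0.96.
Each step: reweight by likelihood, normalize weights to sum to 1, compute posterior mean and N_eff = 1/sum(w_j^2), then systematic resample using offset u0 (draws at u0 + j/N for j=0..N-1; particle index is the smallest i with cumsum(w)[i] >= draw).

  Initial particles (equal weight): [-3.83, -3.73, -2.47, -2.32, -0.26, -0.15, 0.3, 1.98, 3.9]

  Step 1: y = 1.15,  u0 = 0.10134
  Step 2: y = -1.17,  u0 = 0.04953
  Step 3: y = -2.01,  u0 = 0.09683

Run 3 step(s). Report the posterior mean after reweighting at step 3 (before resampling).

step 1: w=[0.0000, 0.0000, 0.0004, 0.0007, 0.1602, 0.1883, 0.3184, 0.3242, 0.0078]  mean=0.6954  Neff=3.7359  idx=[4, 5, 5, 6, 6, 6, 7, 7, 7]
step 2: w=[0.2348, 0.2092, 0.2092, 0.1139, 0.1139, 0.1139, 0.0017, 0.0017, 0.0017]  mean=-0.0112  Neff=5.5069  idx=[0, 0, 1, 1, 2, 2, 3, 4, 5]
step 3: w=[0.1640, 0.1640, 0.1322, 0.1322, 0.1322, 0.1322, 0.0478, 0.0478, 0.0478]  mean=-0.1216  Neff=7.6618  idx=[0, 1, 1, 2, 3, 4, 5, 6, 8]

post_mean = -0.1216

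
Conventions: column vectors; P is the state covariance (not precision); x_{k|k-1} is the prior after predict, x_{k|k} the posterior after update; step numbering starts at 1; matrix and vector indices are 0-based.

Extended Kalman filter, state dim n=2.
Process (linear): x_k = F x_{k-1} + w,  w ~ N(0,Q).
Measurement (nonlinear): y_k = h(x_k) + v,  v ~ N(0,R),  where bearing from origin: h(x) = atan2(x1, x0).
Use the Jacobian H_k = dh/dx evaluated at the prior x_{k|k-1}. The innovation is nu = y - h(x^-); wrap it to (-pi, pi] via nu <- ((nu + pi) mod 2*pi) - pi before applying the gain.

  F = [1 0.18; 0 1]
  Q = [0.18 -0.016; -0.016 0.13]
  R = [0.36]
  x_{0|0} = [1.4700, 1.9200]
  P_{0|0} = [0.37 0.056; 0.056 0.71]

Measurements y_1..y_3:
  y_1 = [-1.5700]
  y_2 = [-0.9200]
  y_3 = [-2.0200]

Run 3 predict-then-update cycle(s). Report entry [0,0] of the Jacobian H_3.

step 1: x^-=[1.8156, 1.9200]  P^-=[0.5932 0.1678; 0.1678 0.8400]  H_jac=[-0.2750 0.2600]  S=[0.4376]  K=[-0.2730; 0.3936]  nu=[-2.3833]  x^+=[2.4662, 0.9818]  P^+=[0.5606 0.2148; 0.2148 0.7722]
step 2: x^-=[2.6429, 0.9818]  P^-=[0.8429 0.3378; 0.3378 0.9022]  H_jac=[-0.1235 0.3325]  S=[0.4448]  K=[0.0184; 0.5805]  nu=[-1.2757]  x^+=[2.6194, 0.2413]  P^+=[0.8428 0.3331; 0.3331 0.7523]
step 3: x^-=[2.6628, 0.2413]  P^-=[1.1670 0.4525; 0.4525 0.8823]  H_jac=[-0.0338 0.3725]  S=[0.4724]  K=[0.2734; 0.6634]  nu=[-2.1104]  x^+=[2.0858, -1.1587]  P^+=[1.1317 0.3668; 0.3668 0.6744]

H_jac[0,0] = -0.0338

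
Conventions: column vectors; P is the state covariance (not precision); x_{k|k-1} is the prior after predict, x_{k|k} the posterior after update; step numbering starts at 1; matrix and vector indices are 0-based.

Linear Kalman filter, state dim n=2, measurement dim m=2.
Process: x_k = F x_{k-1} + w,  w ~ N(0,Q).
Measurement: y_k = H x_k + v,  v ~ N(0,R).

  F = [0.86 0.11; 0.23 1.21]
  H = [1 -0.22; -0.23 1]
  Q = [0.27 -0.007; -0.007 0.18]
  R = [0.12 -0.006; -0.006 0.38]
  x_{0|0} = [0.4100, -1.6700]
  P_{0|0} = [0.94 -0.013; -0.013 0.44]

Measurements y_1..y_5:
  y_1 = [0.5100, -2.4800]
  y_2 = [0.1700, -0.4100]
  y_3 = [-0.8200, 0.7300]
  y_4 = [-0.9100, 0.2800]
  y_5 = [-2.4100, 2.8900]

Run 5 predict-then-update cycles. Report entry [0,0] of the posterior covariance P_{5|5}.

P_post[0,0] = 0.1036

step 1: x^-=[0.1689, -1.9264]  P^-=[0.9681 0.2236; 0.2236 0.8667]  S=[1.0316 -0.1844; -0.1844 1.1950]  K=[0.9161 0.1422; 0.1582 0.7066]  nu=[-0.0827, -0.5148]  x^+=[0.0200, -2.3032]  P^+=[0.1261 0.0775; 0.0775 0.2854]
step 2: x^-=[-0.2362, -2.7823]  P^-=[0.3814 0.1386; 0.1386 0.6477]  S=[0.4718 -0.0906; -0.0906 0.9841]  K=[0.7673 0.1223; 0.1139 0.6362]  nu=[-0.2059, 2.3180]  x^+=[-0.1106, -1.3310]  P^+=[0.1059 0.0662; 0.0662 0.2563]
step 3: x^-=[-0.2415, -1.6359]  P^-=[0.3640 0.1187; 0.1187 0.5978]  S=[0.4607 -0.0965; -0.0965 0.9424]  K=[0.7574 0.1147; 0.1012 0.6157]  nu=[-0.9384, 2.3104]  x^+=[-0.6873, -0.3084]  P^+=[0.1041 0.0630; 0.0630 0.2478]
step 4: x^-=[-0.6250, -0.5313]  P^-=[0.3619 0.1137; 0.1137 0.5834]  S=[0.4601 -0.0981; -0.0981 0.9303]  K=[0.7562 0.1125; 0.0981 0.6094]  nu=[-0.4019, 0.6675]  x^+=[-0.8538, -0.1639]  P^+=[0.1037 0.0621; 0.0621 0.2453]
step 5: x^-=[-0.7523, -0.3947]  P^-=[0.3614 0.1123; 0.1123 0.5791]  S=[0.4600 -0.0985; -0.0985 0.9266]  K=[0.7559 0.1119; 0.0973 0.6075]  nu=[-1.7446, 3.1117]  x^+=[-1.7228, 1.3258]  P^+=[0.1036 0.0618; 0.0618 0.2445]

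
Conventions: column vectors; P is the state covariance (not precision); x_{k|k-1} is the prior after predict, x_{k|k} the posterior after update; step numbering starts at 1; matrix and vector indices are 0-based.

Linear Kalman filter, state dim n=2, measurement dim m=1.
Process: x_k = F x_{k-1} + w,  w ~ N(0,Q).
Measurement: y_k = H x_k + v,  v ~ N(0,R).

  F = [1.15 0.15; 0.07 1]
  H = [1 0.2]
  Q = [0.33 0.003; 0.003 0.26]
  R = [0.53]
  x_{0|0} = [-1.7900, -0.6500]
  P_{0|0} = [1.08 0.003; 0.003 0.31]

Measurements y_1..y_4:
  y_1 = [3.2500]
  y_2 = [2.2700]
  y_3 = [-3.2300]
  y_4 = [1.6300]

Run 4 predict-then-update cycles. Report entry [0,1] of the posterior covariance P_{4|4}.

step 1: x^-=[-2.1560, -0.7753]  P^-=[1.7663 0.1399; 0.1399 0.5757]  S=[2.3753]  K=[0.7554; 0.1074]  nu=[5.5611]  x^+=[2.0448, -0.1781]  P^+=[0.4109 -0.0528; -0.0528 0.5483]
step 2: x^-=[2.3248, -0.0350]  P^-=[0.8676 0.0571; 0.0571 0.8030]  S=[1.4525]  K=[0.6051; 0.1499]  nu=[-0.0478]  x^+=[2.2959, -0.0422]  P^+=[0.3357 -0.0746; -0.0746 0.7703]
step 3: x^-=[2.6339, 0.1185]  P^-=[0.7655 0.0590; 0.0590 1.0215]  S=[1.3599]  K=[0.5716; 0.1936]  nu=[-5.8876]  x^+=[-0.7312, -1.0212]  P^+=[0.3212 -0.0915; -0.0915 0.9706]
step 4: x^-=[-0.9941, -1.0724]  P^-=[0.7451 0.0682; 0.0682 1.2193]  S=[1.3512]  K=[0.5615; 0.2310]  nu=[2.8385]  x^+=[0.5999, -0.4167]  P^+=[0.3190 -0.1070; -0.1070 1.1472]

P_post[0,1] = -0.1070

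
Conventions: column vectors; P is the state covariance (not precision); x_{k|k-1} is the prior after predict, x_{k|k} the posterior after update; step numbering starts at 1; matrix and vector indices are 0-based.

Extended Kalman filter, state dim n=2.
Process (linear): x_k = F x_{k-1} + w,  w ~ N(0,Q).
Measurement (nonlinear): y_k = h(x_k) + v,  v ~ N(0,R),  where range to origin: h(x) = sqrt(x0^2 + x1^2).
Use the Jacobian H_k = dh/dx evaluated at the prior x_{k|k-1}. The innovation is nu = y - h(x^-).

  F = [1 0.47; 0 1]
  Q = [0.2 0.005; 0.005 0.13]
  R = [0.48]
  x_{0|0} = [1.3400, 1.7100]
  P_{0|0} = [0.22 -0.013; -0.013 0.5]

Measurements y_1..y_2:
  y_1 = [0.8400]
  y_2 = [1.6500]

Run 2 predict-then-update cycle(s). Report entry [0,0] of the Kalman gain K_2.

K[0,0] = 0.4892

step 1: x^-=[2.1437, 1.7100]  P^-=[0.5182 0.2270; 0.2270 0.6300]  H_jac=[0.7818 0.6236]  S=[1.2630]  K=[0.4328; 0.4516]  nu=[-1.9022]  x^+=[1.3204, 0.8511]  P^+=[0.2816 -0.0199; -0.0199 0.3725]
step 2: x^-=[1.7204, 0.8511]  P^-=[0.5452 0.1602; 0.1602 0.5025]  H_jac=[0.8963 0.4434]  S=[1.1442]  K=[0.4892; 0.3202]  nu=[-0.2694]  x^+=[1.5886, 0.7648]  P^+=[0.2714 -0.0190; -0.0190 0.3851]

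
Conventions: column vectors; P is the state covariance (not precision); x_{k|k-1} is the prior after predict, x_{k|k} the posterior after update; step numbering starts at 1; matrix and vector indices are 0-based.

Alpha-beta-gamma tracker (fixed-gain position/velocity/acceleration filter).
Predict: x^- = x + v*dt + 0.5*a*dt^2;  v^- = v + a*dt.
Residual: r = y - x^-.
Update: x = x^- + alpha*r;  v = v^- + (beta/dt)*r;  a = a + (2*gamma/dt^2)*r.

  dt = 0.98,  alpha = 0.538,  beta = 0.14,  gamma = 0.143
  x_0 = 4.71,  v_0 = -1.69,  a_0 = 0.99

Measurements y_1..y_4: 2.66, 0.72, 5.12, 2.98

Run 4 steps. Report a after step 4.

a_post = 0.9261

step 1: x_pred=3.5292  r=-0.8692  x^+=3.0616  v^+=-0.8440  a^+=0.7312
step 2: x_pred=2.5856  r=-1.8656  x^+=1.5819  v^+=-0.3939  a^+=0.1756
step 3: x_pred=1.2802  r=3.8398  x^+=3.3460  v^+=0.3267  a^+=1.3191
step 4: x_pred=4.2996  r=-1.3196  x^+=3.5896  v^+=1.4309  a^+=0.9261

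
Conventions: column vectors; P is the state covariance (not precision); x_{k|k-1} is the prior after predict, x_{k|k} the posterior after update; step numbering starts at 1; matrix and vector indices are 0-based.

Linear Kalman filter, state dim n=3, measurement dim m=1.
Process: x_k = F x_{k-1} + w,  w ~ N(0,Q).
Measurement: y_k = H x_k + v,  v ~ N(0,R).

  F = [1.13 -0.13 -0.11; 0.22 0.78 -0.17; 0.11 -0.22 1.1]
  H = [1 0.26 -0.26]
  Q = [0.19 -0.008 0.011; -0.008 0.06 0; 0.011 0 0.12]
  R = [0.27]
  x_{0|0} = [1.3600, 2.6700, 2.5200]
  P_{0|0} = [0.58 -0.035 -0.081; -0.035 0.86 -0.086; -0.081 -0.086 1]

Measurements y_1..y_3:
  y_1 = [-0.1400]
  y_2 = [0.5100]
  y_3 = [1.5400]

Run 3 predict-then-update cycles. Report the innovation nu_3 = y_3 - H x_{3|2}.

step 1: x^-=[0.9125, 1.9534, 2.3342]  P^-=[0.9852 0.0608 -0.0936; 0.0608 0.6570 -0.4169; -0.0936 -0.4169 1.4024]  S=[1.5311]  K=[0.6697; 0.2221; -0.3701]  nu=[-0.9535]  x^+=[0.2740, 1.7416, 2.6871]  P^+=[0.2985 -0.1669 0.2859; -0.1669 0.5815 -0.2911; 0.2859 -0.2911 1.1927]
step 2: x^-=[-0.2124, 0.9619, 2.6027]  P^-=[0.5651 -0.1561 0.3508; -0.1561 0.4612 -0.5186; 0.3508 -0.5186 1.8130]  S=[0.7954]  K=[0.5448; 0.1241; -0.3212]  nu=[1.1490]  x^+=[0.4136, 1.1045, 2.2337]  P^+=[0.3290 -0.2098 0.4899; -0.2098 0.4490 -0.4869; 0.4899 -0.4869 1.7310]
step 3: x^-=[0.0780, 0.5728, 2.2596]  P^-=[0.5646 -0.1933 0.5714; -0.1933 0.4196 -0.7272; 0.5714 -0.7272 2.6046]  S=[0.7397]  K=[0.4945; 0.1418; -0.3987]  nu=[1.9005]  x^+=[1.0178, 0.8423, 1.5019]  P^+=[0.3837 -0.2451 0.7172; -0.2451 0.4047 -0.6854; 0.7172 -0.6854 2.4870]

innov = [1.9005]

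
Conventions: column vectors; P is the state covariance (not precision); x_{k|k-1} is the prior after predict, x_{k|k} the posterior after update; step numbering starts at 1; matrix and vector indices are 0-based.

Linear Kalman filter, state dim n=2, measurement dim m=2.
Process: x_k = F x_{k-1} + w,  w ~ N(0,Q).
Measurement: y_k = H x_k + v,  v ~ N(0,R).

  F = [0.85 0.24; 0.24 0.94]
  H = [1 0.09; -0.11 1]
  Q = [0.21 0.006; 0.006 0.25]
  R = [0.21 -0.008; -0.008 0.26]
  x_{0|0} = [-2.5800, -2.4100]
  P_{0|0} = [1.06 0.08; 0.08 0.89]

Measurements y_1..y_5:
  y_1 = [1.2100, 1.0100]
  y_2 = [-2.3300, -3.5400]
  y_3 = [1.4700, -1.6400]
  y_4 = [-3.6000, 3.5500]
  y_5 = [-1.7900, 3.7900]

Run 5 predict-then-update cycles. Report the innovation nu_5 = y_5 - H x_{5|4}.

innov = [-0.3134, 3.1325]

step 1: x^-=[-2.7714, -2.8846]  P^-=[1.0598 0.4916; 0.4916 1.1336]  S=[1.3674 0.4641; 0.4641 1.2982]  K=[0.8073 0.0002; 0.1728 0.7697]  nu=[4.2410, 3.5897]  x^+=[0.6531, 0.6114]  P^+=[0.1684 0.0121; 0.0121 0.2001]
step 2: x^-=[0.7019, 0.7315]  P^-=[0.3482 0.0959; 0.0959 0.4420]  S=[0.5790 0.0884; 0.0884 0.6851]  K=[0.6155 0.0046; 0.1409 0.6115]  nu=[-3.0977, -4.1943]  x^+=[-1.2242, -2.2700]  P^+=[0.1283 0.0104; 0.0104 0.1590]
step 3: x^-=[-1.5854, -2.4276]  P^-=[0.3161 0.0769; 0.0769 0.4026]  S=[0.5432 0.0696; 0.0696 0.6495]  K=[0.5945 0.0012; 0.1324 0.5926]  nu=[3.2739, 0.6132]  x^+=[0.3616, -1.6308]  P^+=[0.1240 0.0092; 0.0092 0.1540]
step 4: x^-=[-0.0840, -1.4462]  P^-=[0.3122 0.0739; 0.0739 0.3974]  S=[0.5387 0.0666; 0.0666 0.6449]  K=[0.5919 0.0002; 0.1306 0.5901]  nu=[-3.3858, 4.9870]  x^+=[-2.0867, 1.0543]  P^+=[0.1235 0.0089; 0.0089 0.1534]
step 5: x^-=[-1.5207, 0.4902]  P^-=[0.3117 0.0734; 0.0734 0.3966]  S=[0.5381 0.0661; 0.0661 0.6443]  K=[0.5915 0.0001; 0.1303 0.5897]  nu=[-0.3134, 3.1325]  x^+=[-1.7059, 2.2968]  P^+=[0.1234 0.0089; 0.0089 0.1533]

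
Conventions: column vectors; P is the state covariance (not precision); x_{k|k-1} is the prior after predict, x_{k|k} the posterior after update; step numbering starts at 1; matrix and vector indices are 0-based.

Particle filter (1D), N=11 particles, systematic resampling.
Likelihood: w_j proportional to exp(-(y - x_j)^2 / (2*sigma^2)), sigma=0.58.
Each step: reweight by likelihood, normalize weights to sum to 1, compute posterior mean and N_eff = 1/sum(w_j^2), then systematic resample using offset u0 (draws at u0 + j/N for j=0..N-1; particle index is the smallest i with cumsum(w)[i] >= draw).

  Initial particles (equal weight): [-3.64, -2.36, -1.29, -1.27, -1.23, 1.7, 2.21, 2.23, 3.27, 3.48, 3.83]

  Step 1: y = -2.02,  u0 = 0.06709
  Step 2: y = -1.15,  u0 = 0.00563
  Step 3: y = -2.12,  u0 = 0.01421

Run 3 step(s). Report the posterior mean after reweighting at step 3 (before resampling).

step 1: w=[0.0094, 0.3928, 0.2112, 0.2021, 0.1845, 0.0000, 0.0000, 0.0000, 0.0000, 0.0000, 0.0000]  mean=-1.7173  Neff=3.6517  idx=[1, 1, 1, 1, 2, 2, 2, 3, 3, 4, 4]
step 2: w=[0.0155, 0.0155, 0.0155, 0.0155, 0.1329, 0.1329, 0.1329, 0.1340, 0.1340, 0.1356, 0.1356]  mean=-1.3348  Neff=7.8969  idx=[0, 4, 4, 5, 6, 6, 7, 8, 9, 9, 10]
step 3: w=[0.2124, 0.0831, 0.0831, 0.0831, 0.0831, 0.0831, 0.0791, 0.0791, 0.0713, 0.0713, 0.0713]  mean=-1.5013  Neff=9.3101  idx=[0, 0, 0, 1, 2, 4, 5, 6, 7, 8, 9]

post_mean = -1.5013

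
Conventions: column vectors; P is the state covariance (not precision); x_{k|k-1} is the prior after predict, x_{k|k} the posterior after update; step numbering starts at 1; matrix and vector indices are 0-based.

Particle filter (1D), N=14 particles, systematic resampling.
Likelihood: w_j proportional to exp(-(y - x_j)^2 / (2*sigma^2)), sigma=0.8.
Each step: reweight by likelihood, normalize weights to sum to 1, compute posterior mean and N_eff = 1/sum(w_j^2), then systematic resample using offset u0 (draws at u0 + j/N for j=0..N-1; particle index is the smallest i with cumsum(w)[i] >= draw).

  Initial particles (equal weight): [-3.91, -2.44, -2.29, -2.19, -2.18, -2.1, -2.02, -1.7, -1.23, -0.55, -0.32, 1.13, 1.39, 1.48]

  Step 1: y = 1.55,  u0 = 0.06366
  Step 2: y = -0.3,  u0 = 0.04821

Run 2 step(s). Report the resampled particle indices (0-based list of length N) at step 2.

resampled_idx = [0, 1, 1, 2, 2, 3, 4, 5, 6, 7, 9, 10, 12, 13]

step 1: w=[0.0000, 0.0000, 0.0000, 0.0000, 0.0000, 0.0000, 0.0000, 0.0001, 0.0008, 0.0108, 0.0221, 0.2956, 0.3326, 0.3380]  mean=1.2823  Neff=3.1967  idx=[11, 11, 11, 11, 12, 12, 12, 12, 12, 13, 13, 13, 13, 13]
step 2: w=[0.1145, 0.1145, 0.1145, 0.1145, 0.0608, 0.0608, 0.0608, 0.0608, 0.0608, 0.0476, 0.0476, 0.0476, 0.0476, 0.0476]  mean=1.2923  Neff=12.1562  idx=[0, 1, 1, 2, 2, 3, 4, 5, 6, 7, 9, 10, 12, 13]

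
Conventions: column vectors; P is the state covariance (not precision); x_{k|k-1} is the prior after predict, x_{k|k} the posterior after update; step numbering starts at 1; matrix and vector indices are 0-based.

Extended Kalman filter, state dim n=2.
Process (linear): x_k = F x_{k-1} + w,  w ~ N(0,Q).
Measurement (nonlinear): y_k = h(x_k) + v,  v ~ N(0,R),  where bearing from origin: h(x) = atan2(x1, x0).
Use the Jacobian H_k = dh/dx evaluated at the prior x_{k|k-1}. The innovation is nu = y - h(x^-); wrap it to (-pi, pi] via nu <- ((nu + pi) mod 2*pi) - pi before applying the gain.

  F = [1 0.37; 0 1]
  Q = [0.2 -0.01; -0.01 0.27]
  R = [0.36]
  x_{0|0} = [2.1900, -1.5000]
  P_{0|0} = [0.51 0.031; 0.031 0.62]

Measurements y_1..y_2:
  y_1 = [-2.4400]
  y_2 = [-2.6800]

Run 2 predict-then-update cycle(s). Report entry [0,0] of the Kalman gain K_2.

K[0,0] = 0.7144

step 1: x^-=[1.6350, -1.5000]  P^-=[0.8178 0.2504; 0.2504 0.8900]  H_jac=[0.3047 0.3321]  S=[0.5847]  K=[0.5683; 0.6359]  nu=[-1.6976]  x^+=[0.6702, -2.5796]  P^+=[0.6289 0.0391; 0.0391 0.6535]
step 2: x^-=[-0.2843, -2.5796]  P^-=[0.9473 0.2709; 0.2709 0.9235]  H_jac=[0.3830 -0.0422]  S=[0.4919]  K=[0.7144; 0.1317]  nu=[-0.9994]  x^+=[-0.9983, -2.7112]  P^+=[0.6963 0.2246; 0.2246 0.9150]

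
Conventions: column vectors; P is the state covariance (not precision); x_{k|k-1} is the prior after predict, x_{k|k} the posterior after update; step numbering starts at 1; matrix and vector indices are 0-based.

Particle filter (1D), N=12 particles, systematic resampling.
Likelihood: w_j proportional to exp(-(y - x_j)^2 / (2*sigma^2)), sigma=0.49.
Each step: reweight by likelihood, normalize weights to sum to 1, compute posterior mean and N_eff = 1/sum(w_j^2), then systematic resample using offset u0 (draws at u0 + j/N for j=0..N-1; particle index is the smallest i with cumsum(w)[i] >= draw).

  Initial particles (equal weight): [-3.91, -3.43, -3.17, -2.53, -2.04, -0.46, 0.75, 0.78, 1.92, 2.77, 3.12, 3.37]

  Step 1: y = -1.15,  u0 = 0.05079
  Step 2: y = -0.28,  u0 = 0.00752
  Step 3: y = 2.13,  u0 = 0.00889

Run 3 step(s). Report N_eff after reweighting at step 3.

step 1: w=[0.0000, 0.0000, 0.0003, 0.0325, 0.3294, 0.6361, 0.0009, 0.0007, 0.0000, 0.0000, 0.0000, 0.0000]  mean=-1.0467  Neff=1.9450  idx=[4, 4, 4, 4, 5, 5, 5, 5, 5, 5, 5, 5]
step 2: w=[0.0002, 0.0002, 0.0002, 0.0002, 0.1249, 0.1249, 0.1249, 0.1249, 0.1249, 0.1249, 0.1249, 0.1249]  mean=-0.4613  Neff=8.0135  idx=[4, 4, 5, 6, 6, 7, 8, 8, 9, 10, 10, 11]
step 3: w=[0.0833, 0.0833, 0.0833, 0.0833, 0.0833, 0.0833, 0.0833, 0.0833, 0.0833, 0.0833, 0.0833, 0.0833]  mean=-0.4600  Neff=12.0000  idx=[0, 1, 2, 3, 4, 5, 6, 7, 8, 9, 10, 11]

N_eff = 12.0000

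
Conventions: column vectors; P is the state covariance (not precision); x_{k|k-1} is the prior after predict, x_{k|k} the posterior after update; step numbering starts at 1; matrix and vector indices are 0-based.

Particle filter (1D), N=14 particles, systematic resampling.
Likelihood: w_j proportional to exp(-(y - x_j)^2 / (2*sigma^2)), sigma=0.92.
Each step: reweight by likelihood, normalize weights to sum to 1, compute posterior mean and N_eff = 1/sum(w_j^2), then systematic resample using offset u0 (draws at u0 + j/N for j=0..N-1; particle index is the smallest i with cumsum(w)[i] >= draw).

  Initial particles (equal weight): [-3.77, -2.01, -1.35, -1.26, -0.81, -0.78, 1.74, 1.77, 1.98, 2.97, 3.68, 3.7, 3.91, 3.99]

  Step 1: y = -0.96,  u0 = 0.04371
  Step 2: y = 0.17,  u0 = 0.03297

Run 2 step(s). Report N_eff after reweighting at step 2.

N_eff = 11.2202

step 1: w=[0.0021, 0.1187, 0.2081, 0.2159, 0.2246, 0.2233, 0.0031, 0.0028, 0.0014, 0.0000, 0.0000, 0.0000, 0.0000, 0.0000]  mean=-1.1426  Neff=4.8938  idx=[1, 1, 2, 2, 3, 3, 3, 3, 4, 4, 4, 5, 5, 5]
step 2: w=[0.0114, 0.0114, 0.0483, 0.0483, 0.0565, 0.0565, 0.0565, 0.0565, 0.1072, 0.1072, 0.1072, 0.1110, 0.1110, 0.1110]  mean=-0.9813  Neff=11.2202  idx=[2, 3, 4, 6, 7, 8, 9, 9, 10, 11, 11, 12, 13, 13]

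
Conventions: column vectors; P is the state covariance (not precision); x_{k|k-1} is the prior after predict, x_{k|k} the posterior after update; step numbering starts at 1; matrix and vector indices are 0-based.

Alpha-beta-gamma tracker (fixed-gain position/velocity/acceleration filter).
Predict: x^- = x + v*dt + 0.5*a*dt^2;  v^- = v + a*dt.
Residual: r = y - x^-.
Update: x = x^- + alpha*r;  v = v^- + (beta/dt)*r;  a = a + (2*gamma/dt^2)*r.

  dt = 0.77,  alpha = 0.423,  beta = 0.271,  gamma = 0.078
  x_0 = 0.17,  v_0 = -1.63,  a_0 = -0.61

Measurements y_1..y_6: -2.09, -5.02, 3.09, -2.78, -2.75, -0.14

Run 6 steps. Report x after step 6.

x_post = -0.4789

step 1: x_pred=-1.2659  r=-0.8241  x^+=-1.6145  v^+=-2.3897  a^+=-0.8268
step 2: x_pred=-3.6997  r=-1.3203  x^+=-4.2582  v^+=-3.4911  a^+=-1.1742
step 3: x_pred=-7.2944  r=10.3844  x^+=-2.9018  v^+=-0.7404  a^+=1.5581
step 4: x_pred=-3.0100  r=0.2300  x^+=-2.9127  v^+=0.5403  a^+=1.6186
step 5: x_pred=-2.0169  r=-0.7331  x^+=-2.3270  v^+=1.5286  a^+=1.4257
step 6: x_pred=-0.7274  r=0.5874  x^+=-0.4789  v^+=2.8331  a^+=1.5803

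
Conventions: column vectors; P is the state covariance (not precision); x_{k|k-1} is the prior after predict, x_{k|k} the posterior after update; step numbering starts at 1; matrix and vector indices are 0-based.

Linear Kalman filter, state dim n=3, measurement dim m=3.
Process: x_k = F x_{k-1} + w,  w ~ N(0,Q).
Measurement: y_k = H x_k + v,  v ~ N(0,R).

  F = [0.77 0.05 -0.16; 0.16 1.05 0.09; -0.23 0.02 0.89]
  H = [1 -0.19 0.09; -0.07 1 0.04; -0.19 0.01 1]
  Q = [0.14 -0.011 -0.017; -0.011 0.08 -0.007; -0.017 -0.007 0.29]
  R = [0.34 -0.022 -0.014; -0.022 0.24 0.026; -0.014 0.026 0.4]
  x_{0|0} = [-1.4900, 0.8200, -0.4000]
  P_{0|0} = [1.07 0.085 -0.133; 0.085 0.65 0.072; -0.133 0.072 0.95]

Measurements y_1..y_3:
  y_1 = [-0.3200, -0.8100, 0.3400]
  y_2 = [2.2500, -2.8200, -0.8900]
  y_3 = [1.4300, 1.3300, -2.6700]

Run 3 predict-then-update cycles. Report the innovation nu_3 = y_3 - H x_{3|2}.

innov = [0.7791, 3.2425, -2.0340]

step 1: x^-=[-1.0423, 0.5866, 0.0031]  P^-=[0.8385 0.1931 -0.4339; 0.1931 0.8700 0.0743; -0.4339 0.0743 1.1556]  S=[1.0653 -0.0547 -0.5026; -0.0547 1.0974 0.1633; -0.5026 0.1633 1.7516]  K=[0.6454 0.1638 -0.1677; 0.0586 0.7907 -0.0304; 0.0127 0.0329 0.7078]  nu=[0.8335, -1.4697, 0.1330]  x^+=[-0.7674, -0.5307, 0.0596]  P^+=[0.2280 0.0379 -0.0289; 0.0379 0.1898 0.0129; -0.0289 0.0129 0.2782]
step 2: x^-=[-0.6270, -0.6747, 0.2189]  P^-=[0.2926 0.0506 -0.1170; 0.0506 0.3117 0.0104; -0.1170 0.0104 0.5344]  S=[0.6075 -0.0516 -0.1367; -0.0516 0.5484 0.0642; -0.1367 0.0642 0.9895]  K=[0.4298 0.1010 -0.1211; 0.0291 0.5688 -0.0290; 0.0109 0.0079 0.5637]  nu=[2.7291, -2.1980, -1.2213]  x^+=[0.4718, -1.8100, -0.4572]  P^+=[0.1521 0.0232 -0.0232; 0.0232 0.1365 0.0058; -0.0232 0.0058 0.2211]
step 3: x^-=[0.3460, -1.8662, -0.5516]  P^-=[0.2436 0.0287 -0.0917; 0.0287 0.2444 0.0051; -0.0917 0.0051 0.4827]  S=[0.5687 -0.0573 -0.1070; -0.0573 0.4833 0.0577; -0.1070 0.0577 0.9263]  K=[0.3915 0.0759 -0.1081; 0.0156 0.5071 -0.0276; 0.0155 0.0009 0.5417]  nu=[0.7791, 3.2425, -2.0340]  x^+=[1.1169, -0.1536, -1.6383]  P^+=[0.1381 0.0173 -0.0207; 0.0173 0.1217 0.0040; -0.0207 0.0040 0.2125]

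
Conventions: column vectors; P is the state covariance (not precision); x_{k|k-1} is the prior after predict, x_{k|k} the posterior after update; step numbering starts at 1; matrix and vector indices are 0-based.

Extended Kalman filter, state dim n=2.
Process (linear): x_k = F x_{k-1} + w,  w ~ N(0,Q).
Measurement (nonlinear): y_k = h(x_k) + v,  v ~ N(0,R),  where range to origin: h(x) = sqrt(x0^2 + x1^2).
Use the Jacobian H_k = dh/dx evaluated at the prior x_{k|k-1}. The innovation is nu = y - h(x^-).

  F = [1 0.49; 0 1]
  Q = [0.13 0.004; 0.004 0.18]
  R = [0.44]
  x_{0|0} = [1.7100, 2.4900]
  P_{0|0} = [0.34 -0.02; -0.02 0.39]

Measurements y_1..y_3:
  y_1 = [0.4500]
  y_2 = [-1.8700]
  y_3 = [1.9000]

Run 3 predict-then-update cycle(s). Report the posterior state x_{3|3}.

x_post = [-0.5460, -1.2010]

step 1: x^-=[2.9301, 2.4900]  P^-=[0.5440 0.1751; 0.1751 0.5700]  H_jac=[0.7620 0.6476]  S=[1.1677]  K=[0.4521; 0.4304]  nu=[-3.3952]  x^+=[1.3951, 1.0289]  P^+=[0.3053 -0.0521; -0.0521 0.3537]
step 2: x^-=[1.8992, 1.0289]  P^-=[0.4692 0.1252; 0.1252 0.5337]  H_jac=[0.8793 0.4763]  S=[1.0287]  K=[0.4590; 0.3542]  nu=[-4.0300]  x^+=[0.0494, -0.3984]  P^+=[0.2525 -0.0420; -0.0420 0.4047]
step 3: x^-=[-0.1458, -0.3984]  P^-=[0.4385 0.1603; 0.1603 0.5847]  H_jac=[-0.3437 -0.9391]  S=[1.1109]  K=[-0.2712; -0.5439]  nu=[1.4758]  x^+=[-0.5460, -1.2010]  P^+=[0.3568 -0.0035; -0.0035 0.2561]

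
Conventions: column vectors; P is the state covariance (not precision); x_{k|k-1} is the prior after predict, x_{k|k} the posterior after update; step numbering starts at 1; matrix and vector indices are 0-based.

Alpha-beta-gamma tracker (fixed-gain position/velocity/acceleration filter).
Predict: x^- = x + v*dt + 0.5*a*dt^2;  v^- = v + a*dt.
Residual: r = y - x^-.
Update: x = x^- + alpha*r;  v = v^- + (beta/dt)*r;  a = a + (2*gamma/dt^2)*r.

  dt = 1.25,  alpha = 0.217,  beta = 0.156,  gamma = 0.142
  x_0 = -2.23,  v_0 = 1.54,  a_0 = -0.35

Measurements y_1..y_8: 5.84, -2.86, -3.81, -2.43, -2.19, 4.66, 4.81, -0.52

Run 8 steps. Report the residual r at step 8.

resid = 11.2087

step 1: x_pred=-0.5784  r=6.4184  x^+=0.8144  v^+=1.9035  a^+=0.8166
step 2: x_pred=3.8317  r=-6.6917  x^+=2.3796  v^+=2.0892  a^+=-0.3997
step 3: x_pred=4.6788  r=-8.4888  x^+=2.8368  v^+=0.5302  a^+=-1.9426
step 4: x_pred=1.9818  r=-4.4118  x^+=1.0244  v^+=-2.4487  a^+=-2.7445
step 5: x_pred=-4.1806  r=1.9906  x^+=-3.7486  v^+=-5.6309  a^+=-2.3827
step 6: x_pred=-12.6487  r=17.3087  x^+=-8.8927  v^+=-6.4491  a^+=0.7633
step 7: x_pred=-16.3578  r=21.1678  x^+=-11.7644  v^+=-2.8532  a^+=4.6108
step 8: x_pred=-11.7287  r=11.2087  x^+=-9.2964  v^+=4.3091  a^+=6.6481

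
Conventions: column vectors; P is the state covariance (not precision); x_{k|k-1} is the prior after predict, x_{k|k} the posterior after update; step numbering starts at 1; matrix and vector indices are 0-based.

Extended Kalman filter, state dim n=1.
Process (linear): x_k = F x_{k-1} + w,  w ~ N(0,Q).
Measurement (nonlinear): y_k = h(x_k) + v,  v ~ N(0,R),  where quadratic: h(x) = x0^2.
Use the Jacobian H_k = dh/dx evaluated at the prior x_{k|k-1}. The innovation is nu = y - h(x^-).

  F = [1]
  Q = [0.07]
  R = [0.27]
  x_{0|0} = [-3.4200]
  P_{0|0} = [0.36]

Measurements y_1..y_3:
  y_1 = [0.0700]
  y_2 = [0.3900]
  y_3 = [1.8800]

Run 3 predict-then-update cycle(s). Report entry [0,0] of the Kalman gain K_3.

K[0,0] = -0.2739

step 1: x^-=[-3.4200]  P^-=[0.4300]  H_jac=[-6.8400]  S=[20.3878]  K=[-0.1443]  nu=[-11.6264]  x^+=[-1.7427]  P^+=[0.0057]
step 2: x^-=[-1.7427]  P^-=[0.0757]  H_jac=[-3.4855]  S=[1.1896]  K=[-0.2218]  nu=[-2.6472]  x^+=[-1.1556]  P^+=[0.0172]
step 3: x^-=[-1.1556]  P^-=[0.0872]  H_jac=[-2.3113]  S=[0.7357]  K=[-0.2739]  nu=[0.5445]  x^+=[-1.3048]  P^+=[0.0320]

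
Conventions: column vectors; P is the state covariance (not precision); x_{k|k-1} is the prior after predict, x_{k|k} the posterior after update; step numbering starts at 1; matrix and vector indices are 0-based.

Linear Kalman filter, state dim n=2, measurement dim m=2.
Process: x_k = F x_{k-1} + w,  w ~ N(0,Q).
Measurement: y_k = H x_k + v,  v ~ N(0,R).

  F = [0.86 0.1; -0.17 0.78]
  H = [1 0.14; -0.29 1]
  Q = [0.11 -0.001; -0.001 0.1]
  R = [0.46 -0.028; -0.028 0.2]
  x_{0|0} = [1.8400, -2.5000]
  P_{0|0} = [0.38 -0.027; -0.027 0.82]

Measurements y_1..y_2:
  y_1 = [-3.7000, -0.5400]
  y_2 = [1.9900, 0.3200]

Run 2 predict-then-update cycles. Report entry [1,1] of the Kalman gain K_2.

K[1,1] = 0.4787

step 1: x^-=[1.3324, -2.2628]  P^-=[0.3946 -0.0102; -0.0102 0.6170]  S=[0.8638 -0.0659; -0.0659 0.8562]  K=[0.4467 -0.1113; 0.1442 0.7353]  nu=[-4.7156, 2.1092]  x^+=[-1.0086, -1.3920]  P^+=[0.2051 0.0247; 0.0247 0.1502]
step 2: x^-=[-1.0066, -0.9143]  P^-=[0.2675 -0.0031; -0.0031 0.1907]  S=[0.7303 -0.0818; -0.0818 0.4150]  K=[0.3516 -0.1250; 0.0860 0.4787]  nu=[3.1246, 0.9424]  x^+=[-0.0258, -0.1946]  P^+=[0.1635 0.0126; 0.0126 0.0970]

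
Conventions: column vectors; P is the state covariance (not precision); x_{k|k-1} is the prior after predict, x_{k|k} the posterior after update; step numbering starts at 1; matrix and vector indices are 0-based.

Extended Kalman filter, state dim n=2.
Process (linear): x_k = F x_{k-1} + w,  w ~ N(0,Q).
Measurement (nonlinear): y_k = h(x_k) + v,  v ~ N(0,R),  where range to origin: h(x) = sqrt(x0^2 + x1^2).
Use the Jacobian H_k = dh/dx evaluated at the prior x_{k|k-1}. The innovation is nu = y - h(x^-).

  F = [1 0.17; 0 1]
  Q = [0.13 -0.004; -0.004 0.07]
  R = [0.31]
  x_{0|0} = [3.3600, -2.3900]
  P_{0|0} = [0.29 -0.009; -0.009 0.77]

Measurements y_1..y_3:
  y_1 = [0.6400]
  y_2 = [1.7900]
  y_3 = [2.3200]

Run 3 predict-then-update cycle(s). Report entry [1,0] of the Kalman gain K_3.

step 1: x^-=[2.9537, -2.3900]  P^-=[0.4392 0.1179; 0.1179 0.8400]  H_jac=[0.7774 -0.6290]  S=[0.7925]  K=[0.3372; -0.5511]  nu=[-3.1595]  x^+=[1.8882, -0.6488]  P^+=[0.3491 0.2652; 0.2652 0.5993]
step 2: x^-=[1.7779, -0.6488]  P^-=[0.5865 0.3631; 0.3631 0.6693]  H_jac=[0.9394 -0.3428]  S=[0.6724]  K=[0.6343; 0.1660]  nu=[-0.1025]  x^+=[1.7128, -0.6658]  P^+=[0.3160 0.2923; 0.2923 0.6508]
step 3: x^-=[1.5996, -0.6658]  P^-=[0.5642 0.3989; 0.3989 0.7208]  H_jac=[0.9232 -0.3843]  S=[0.6143]  K=[0.5984; 0.1486]  nu=[0.5873]  x^+=[1.9511, -0.5785]  P^+=[0.3442 0.3443; 0.3443 0.7072]

K[1,0] = 0.1486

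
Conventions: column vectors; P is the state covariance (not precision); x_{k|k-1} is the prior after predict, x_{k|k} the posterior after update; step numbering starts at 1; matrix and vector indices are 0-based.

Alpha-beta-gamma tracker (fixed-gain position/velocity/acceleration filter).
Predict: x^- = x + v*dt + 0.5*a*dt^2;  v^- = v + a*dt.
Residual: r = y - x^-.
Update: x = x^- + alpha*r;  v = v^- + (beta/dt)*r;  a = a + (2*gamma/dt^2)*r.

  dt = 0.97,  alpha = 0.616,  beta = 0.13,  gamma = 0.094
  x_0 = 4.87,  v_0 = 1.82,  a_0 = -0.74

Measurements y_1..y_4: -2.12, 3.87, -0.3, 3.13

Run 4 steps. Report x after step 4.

x_post = 0.2451

step 1: x_pred=6.2873  r=-8.4073  x^+=1.1084  v^+=-0.0245  a^+=-2.4198
step 2: x_pred=-0.0538  r=3.9238  x^+=2.3632  v^+=-1.8459  a^+=-1.6358
step 3: x_pred=-0.1969  r=-0.1031  x^+=-0.2604  v^+=-3.4465  a^+=-1.6564
step 4: x_pred=-4.3828  r=7.5128  x^+=0.2451  v^+=-4.0464  a^+=-0.1553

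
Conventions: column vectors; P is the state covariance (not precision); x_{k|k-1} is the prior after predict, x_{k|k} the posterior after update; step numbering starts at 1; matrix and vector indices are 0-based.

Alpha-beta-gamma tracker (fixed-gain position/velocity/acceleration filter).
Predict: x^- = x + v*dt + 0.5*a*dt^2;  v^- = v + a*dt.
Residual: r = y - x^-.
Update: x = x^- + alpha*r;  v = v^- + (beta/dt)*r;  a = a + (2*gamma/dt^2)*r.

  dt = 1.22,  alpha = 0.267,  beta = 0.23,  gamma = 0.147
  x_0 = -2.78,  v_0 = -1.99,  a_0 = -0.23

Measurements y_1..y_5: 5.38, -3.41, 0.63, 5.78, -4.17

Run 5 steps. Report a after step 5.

step 1: x_pred=-5.3790  r=10.7590  x^+=-2.5063  v^+=-0.2423  a^+=1.8952
step 2: x_pred=-1.3915  r=-2.0185  x^+=-1.9304  v^+=1.6893  a^+=1.4965
step 3: x_pred=1.2442  r=-0.6142  x^+=1.0802  v^+=3.3992  a^+=1.3752
step 4: x_pred=6.2507  r=-0.4707  x^+=6.1250  v^+=4.9882  a^+=1.2822
step 5: x_pred=13.1648  r=-17.3348  x^+=8.5364  v^+=3.2844  a^+=-2.1419

a_post = -2.1419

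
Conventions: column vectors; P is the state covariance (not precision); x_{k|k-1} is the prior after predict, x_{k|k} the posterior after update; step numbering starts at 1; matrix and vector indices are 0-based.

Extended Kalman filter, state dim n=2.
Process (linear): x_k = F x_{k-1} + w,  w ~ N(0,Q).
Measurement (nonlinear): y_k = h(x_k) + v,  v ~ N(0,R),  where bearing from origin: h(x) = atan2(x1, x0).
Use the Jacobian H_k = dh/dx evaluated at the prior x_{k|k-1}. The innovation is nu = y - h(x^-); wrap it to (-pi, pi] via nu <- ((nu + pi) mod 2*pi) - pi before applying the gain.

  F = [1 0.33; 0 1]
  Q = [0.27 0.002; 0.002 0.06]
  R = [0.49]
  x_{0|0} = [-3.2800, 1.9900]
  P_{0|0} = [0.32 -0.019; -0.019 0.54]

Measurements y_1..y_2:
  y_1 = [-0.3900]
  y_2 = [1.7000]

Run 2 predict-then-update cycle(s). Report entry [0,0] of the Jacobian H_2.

H_jac[0,0] = -0.3175

step 1: x^-=[-2.6233, 1.9900]  P^-=[0.6363 0.1612; 0.1612 0.6000]  H_jac=[-0.1835 -0.2420]  S=[0.5609]  K=[-0.2778; -0.3116]  nu=[-2.8826]  x^+=[-1.8226, 2.8882]  P^+=[0.5930 0.1127; 0.1127 0.5455]
step 2: x^-=[-0.8695, 2.8882]  P^-=[0.9968 0.2947; 0.2947 0.6055]  H_jac=[-0.3175 -0.0956]  S=[0.6139]  K=[-0.5614; -0.2467]  nu=[-0.1632]  x^+=[-0.7779, 2.9285]  P^+=[0.8033 0.2097; 0.2097 0.5682]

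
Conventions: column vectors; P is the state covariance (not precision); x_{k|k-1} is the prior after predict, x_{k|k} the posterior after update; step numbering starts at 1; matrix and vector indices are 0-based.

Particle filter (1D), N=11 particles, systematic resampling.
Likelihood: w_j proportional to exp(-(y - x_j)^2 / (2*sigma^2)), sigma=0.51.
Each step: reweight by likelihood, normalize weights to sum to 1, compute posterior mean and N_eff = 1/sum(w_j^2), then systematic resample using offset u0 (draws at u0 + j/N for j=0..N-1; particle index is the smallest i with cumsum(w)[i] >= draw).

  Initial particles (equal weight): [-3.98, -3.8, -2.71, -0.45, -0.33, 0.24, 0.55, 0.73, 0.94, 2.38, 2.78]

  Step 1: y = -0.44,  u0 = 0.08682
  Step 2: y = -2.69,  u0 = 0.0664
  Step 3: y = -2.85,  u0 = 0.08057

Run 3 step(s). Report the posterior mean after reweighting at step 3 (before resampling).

step 1: w=[0.0000, 0.0000, 0.0000, 0.3791, 0.3704, 0.1559, 0.0576, 0.0273, 0.0097, 0.0000, 0.0000]  mean=-0.1947  Neff=3.2327  idx=[3, 3, 3, 3, 4, 4, 4, 4, 5, 5, 8]
step 2: w=[0.1857, 0.1857, 0.1857, 0.1857, 0.0642, 0.0642, 0.0642, 0.0642, 0.0002, 0.0002, 0.0000]  mean=-0.4189  Neff=6.4775  idx=[0, 0, 1, 1, 2, 2, 3, 3, 4, 6, 7]
step 3: w=[0.1116, 0.1116, 0.1116, 0.1116, 0.1116, 0.1116, 0.1116, 0.1116, 0.0359, 0.0359, 0.0359]  mean=-0.4371  Neff=9.6702  idx=[0, 1, 2, 3, 3, 4, 5, 6, 7, 8, 10]

post_mean = -0.4371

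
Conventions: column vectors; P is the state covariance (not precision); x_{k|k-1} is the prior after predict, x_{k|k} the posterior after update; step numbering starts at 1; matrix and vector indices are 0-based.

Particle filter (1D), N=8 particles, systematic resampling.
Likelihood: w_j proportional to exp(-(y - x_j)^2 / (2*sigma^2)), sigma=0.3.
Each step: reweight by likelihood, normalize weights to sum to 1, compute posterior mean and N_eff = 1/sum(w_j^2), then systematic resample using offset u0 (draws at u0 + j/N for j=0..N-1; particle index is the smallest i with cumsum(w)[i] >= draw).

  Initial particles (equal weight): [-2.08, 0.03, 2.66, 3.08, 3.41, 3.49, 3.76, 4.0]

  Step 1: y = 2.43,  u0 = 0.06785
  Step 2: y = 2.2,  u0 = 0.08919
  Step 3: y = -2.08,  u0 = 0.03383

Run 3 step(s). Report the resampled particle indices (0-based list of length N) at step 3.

step 1: w=[0.0000, 0.0000, 0.8792, 0.1128, 0.0057, 0.0023, 0.0001, 0.0000]  mean=2.7136  Neff=1.2728  idx=[2, 2, 2, 2, 2, 2, 2, 3]
step 2: w=[0.1420, 0.1420, 0.1420, 0.1420, 0.1420, 0.1420, 0.1420, 0.0062]  mean=2.6626  Neff=7.0861  idx=[0, 1, 2, 3, 4, 5, 5, 6]
step 3: w=[0.1250, 0.1250, 0.1250, 0.1250, 0.1250, 0.1250, 0.1250, 0.1250]  mean=2.6600  Neff=8.0000  idx=[0, 1, 2, 3, 4, 5, 6, 7]

resampled_idx = [0, 1, 2, 3, 4, 5, 6, 7]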